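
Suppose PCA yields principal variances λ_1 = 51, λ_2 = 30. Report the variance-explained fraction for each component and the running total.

Step 1 — total variance = trace(Sigma) = Σ λ_i = 51 + 30 = 81.

Step 2 — fraction explained by component i = λ_i / Σ λ:
  PC1: 51/81 = 0.6296
  PC2: 30/81 = 0.3704

Step 3 — cumulative fraction after k components = (λ_1 + ... + λ_k) / Σ λ:
  k = 1: 51/81 = 0.6296
  k = 2: (51 + 30)/81 = 81/81 = 1

Summary (fraction, with percent):

explained: PC1 0.6296 (62.96%), PC2 0.3704 (37.04%);  cumulative: 0.6296, 1


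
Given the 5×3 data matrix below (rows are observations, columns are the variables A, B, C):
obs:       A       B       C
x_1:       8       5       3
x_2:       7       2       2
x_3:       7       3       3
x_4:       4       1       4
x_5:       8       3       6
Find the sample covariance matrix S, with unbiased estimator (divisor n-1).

Step 1 — column means:
  mean(A) = (8 + 7 + 7 + 4 + 8) / 5 = 34/5 = 6.8
  mean(B) = (5 + 2 + 3 + 1 + 3) / 5 = 14/5 = 2.8
  mean(C) = (3 + 2 + 3 + 4 + 6) / 5 = 18/5 = 3.6

Step 2 — sample covariance S[i,j] = (1/(n-1)) · Σ_k (x_{k,i} - mean_i) · (x_{k,j} - mean_j), with n-1 = 4.
  S[A,A] = ((1.2)·(1.2) + (0.2)·(0.2) + (0.2)·(0.2) + (-2.8)·(-2.8) + (1.2)·(1.2)) / 4 = 10.8/4 = 2.7
  S[A,B] = ((1.2)·(2.2) + (0.2)·(-0.8) + (0.2)·(0.2) + (-2.8)·(-1.8) + (1.2)·(0.2)) / 4 = 7.8/4 = 1.95
  S[A,C] = ((1.2)·(-0.6) + (0.2)·(-1.6) + (0.2)·(-0.6) + (-2.8)·(0.4) + (1.2)·(2.4)) / 4 = 0.6/4 = 0.15
  S[B,B] = ((2.2)·(2.2) + (-0.8)·(-0.8) + (0.2)·(0.2) + (-1.8)·(-1.8) + (0.2)·(0.2)) / 4 = 8.8/4 = 2.2
  S[B,C] = ((2.2)·(-0.6) + (-0.8)·(-1.6) + (0.2)·(-0.6) + (-1.8)·(0.4) + (0.2)·(2.4)) / 4 = -0.4/4 = -0.1
  S[C,C] = ((-0.6)·(-0.6) + (-1.6)·(-1.6) + (-0.6)·(-0.6) + (0.4)·(0.4) + (2.4)·(2.4)) / 4 = 9.2/4 = 2.3

S is symmetric (S[j,i] = S[i,j]). Assembling:

S = [[2.7, 1.95, 0.15],
 [1.95, 2.2, -0.1],
 [0.15, -0.1, 2.3]]


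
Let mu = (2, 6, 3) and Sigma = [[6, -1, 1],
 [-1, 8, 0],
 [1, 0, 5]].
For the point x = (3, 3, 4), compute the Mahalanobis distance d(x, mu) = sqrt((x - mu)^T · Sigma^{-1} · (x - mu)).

Step 1 — centre the observation: (x - mu) = (1, -3, 1).

Step 2 — invert Sigma (cofactor / det for 3×3, or solve directly):
  Sigma^{-1} = [[0.1762, 0.022, -0.0352],
 [0.022, 0.1278, -0.0044],
 [-0.0352, -0.0044, 0.207]].

Step 3 — form the quadratic (x - mu)^T · Sigma^{-1} · (x - mu):
  Sigma^{-1} · (x - mu) = (0.0749, -0.3656, 0.185).
  (x - mu)^T · [Sigma^{-1} · (x - mu)] = (1)·(0.0749) + (-3)·(-0.3656) + (1)·(0.185) = 1.3568.

Step 4 — take square root: d = √(1.3568) ≈ 1.1648.

d(x, mu) = √(1.3568) ≈ 1.1648


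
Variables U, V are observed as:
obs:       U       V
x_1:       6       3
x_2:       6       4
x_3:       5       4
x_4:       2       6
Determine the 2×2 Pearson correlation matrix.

Step 1 — column means:
  mean(U) = (6 + 6 + 5 + 2) / 4 = 19/4 = 4.75
  mean(V) = (3 + 4 + 4 + 6) / 4 = 17/4 = 4.25

Step 2 — sample variances and covariances s[i,j] = (1/(n-1)) · Σ_k (x_{k,i} - mean_i) · (x_{k,j} - mean_j), with n-1 = 3:
  s[U,U] = ((1.25)·(1.25) + (1.25)·(1.25) + (0.25)·(0.25) + (-2.75)·(-2.75)) / 3 = 10.75/3 = 3.5833
  s[U,V] = ((1.25)·(-1.25) + (1.25)·(-0.25) + (0.25)·(-0.25) + (-2.75)·(1.75)) / 3 = -6.75/3 = -2.25
  s[V,V] = ((-1.25)·(-1.25) + (-0.25)·(-0.25) + (-0.25)·(-0.25) + (1.75)·(1.75)) / 3 = 4.75/3 = 1.5833
  Sample standard deviations s_i = √(s[i,i]):
  s(U) = √(3.5833) = 1.893
  s(V) = √(1.5833) = 1.2583

Step 3 — r_{ij} = s_{ij} / (s_i · s_j):
  r[U,U] = 1 (diagonal).
  r[U,V] = -2.25 / (1.893 · 1.2583) = -2.25 / 2.3819 = -0.9446
  r[V,V] = 1 (diagonal).

R is symmetric with unit diagonal. Assembling:

R = [[1, -0.9446],
 [-0.9446, 1]]


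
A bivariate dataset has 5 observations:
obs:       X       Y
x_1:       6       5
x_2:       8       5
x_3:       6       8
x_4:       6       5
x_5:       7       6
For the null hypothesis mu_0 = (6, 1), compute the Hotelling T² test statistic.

Step 1 — sample mean vector:
  mean(X) = (6 + 8 + 6 + 6 + 7) / 5 = 33/5 = 6.6
  mean(Y) = (5 + 5 + 8 + 5 + 6) / 5 = 29/5 = 5.8
  x̄ = (6.6, 5.8),  deviation x̄ - mu_0 = (6.6, 5.8) - (6, 1) = (0.6, 4.8).

Step 2 — sample covariance matrix, S[i,j] = (1/(n-1)) · Σ_k (x_{k,i} - mean_i) · (x_{k,j} - mean_j), divisor n-1 = 4:
  S[X,X] = ((-0.6)·(-0.6) + (1.4)·(1.4) + (-0.6)·(-0.6) + (-0.6)·(-0.6) + (0.4)·(0.4)) / 4 = 3.2/4 = 0.8
  S[X,Y] = ((-0.6)·(-0.8) + (1.4)·(-0.8) + (-0.6)·(2.2) + (-0.6)·(-0.8) + (0.4)·(0.2)) / 4 = -1.4/4 = -0.35
  S[Y,Y] = ((-0.8)·(-0.8) + (-0.8)·(-0.8) + (2.2)·(2.2) + (-0.8)·(-0.8) + (0.2)·(0.2)) / 4 = 6.8/4 = 1.7
  S = [[0.8, -0.35],
 [-0.35, 1.7]].

Step 3 — invert S. det(S) = 0.8·1.7 - (-0.35)² = 1.2375.
  S^{-1} = (1/det) · [[d, -b], [-b, a]] = [[1.3737, 0.2828],
 [0.2828, 0.6465]].

Step 4 — quadratic form (x̄ - mu_0)^T · S^{-1} · (x̄ - mu_0):
  S^{-1} · (x̄ - mu_0) = (2.1818, 3.2727),
  (x̄ - mu_0)^T · [...] = (0.6)·(2.1818) + (4.8)·(3.2727) = 17.0182.

Step 5 — scale by n: T² = 5 · 17.0182 = 85.0909.

T² ≈ 85.0909


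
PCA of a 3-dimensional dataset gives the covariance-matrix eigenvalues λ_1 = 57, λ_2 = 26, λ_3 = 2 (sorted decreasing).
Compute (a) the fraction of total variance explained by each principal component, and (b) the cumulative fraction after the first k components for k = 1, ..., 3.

Step 1 — total variance = trace(Sigma) = Σ λ_i = 57 + 26 + 2 = 85.

Step 2 — fraction explained by component i = λ_i / Σ λ:
  PC1: 57/85 = 0.6706
  PC2: 26/85 = 0.3059
  PC3: 2/85 = 0.0235

Step 3 — cumulative fraction after k components = (λ_1 + ... + λ_k) / Σ λ:
  k = 1: 57/85 = 0.6706
  k = 2: (57 + 26)/85 = 83/85 = 0.9765
  k = 3: (57 + 26 + 2)/85 = 85/85 = 1

Summary (fraction, with percent):

explained: PC1 0.6706 (67.06%), PC2 0.3059 (30.59%), PC3 0.0235 (2.35%);  cumulative: 0.6706, 0.9765, 1


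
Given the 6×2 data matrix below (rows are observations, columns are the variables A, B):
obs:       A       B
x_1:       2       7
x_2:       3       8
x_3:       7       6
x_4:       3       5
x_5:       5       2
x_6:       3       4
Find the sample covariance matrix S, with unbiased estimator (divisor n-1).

Step 1 — column means:
  mean(A) = (2 + 3 + 7 + 3 + 5 + 3) / 6 = 23/6 = 3.8333
  mean(B) = (7 + 8 + 6 + 5 + 2 + 4) / 6 = 32/6 = 5.3333

Step 2 — sample covariance S[i,j] = (1/(n-1)) · Σ_k (x_{k,i} - mean_i) · (x_{k,j} - mean_j), with n-1 = 5.
  S[A,A] = ((-1.8333)·(-1.8333) + (-0.8333)·(-0.8333) + (3.1667)·(3.1667) + (-0.8333)·(-0.8333) + (1.1667)·(1.1667) + (-0.8333)·(-0.8333)) / 5 = 16.8333/5 = 3.3667
  S[A,B] = ((-1.8333)·(1.6667) + (-0.8333)·(2.6667) + (3.1667)·(0.6667) + (-0.8333)·(-0.3333) + (1.1667)·(-3.3333) + (-0.8333)·(-1.3333)) / 5 = -5.6667/5 = -1.1333
  S[B,B] = ((1.6667)·(1.6667) + (2.6667)·(2.6667) + (0.6667)·(0.6667) + (-0.3333)·(-0.3333) + (-3.3333)·(-3.3333) + (-1.3333)·(-1.3333)) / 5 = 23.3333/5 = 4.6667

S is symmetric (S[j,i] = S[i,j]). Assembling:

S = [[3.3667, -1.1333],
 [-1.1333, 4.6667]]


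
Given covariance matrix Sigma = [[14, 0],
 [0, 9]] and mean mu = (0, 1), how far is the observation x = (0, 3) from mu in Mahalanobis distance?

Step 1 — centre the observation: (x - mu) = (0, 2).

Step 2 — invert Sigma. det(Sigma) = 14·9 - (0)² = 126.
  Sigma^{-1} = (1/det) · [[d, -b], [-b, a]] = [[0.0714, 0],
 [0, 0.1111]].

Step 3 — form the quadratic (x - mu)^T · Sigma^{-1} · (x - mu):
  Sigma^{-1} · (x - mu) = (0, 0.2222).
  (x - mu)^T · [Sigma^{-1} · (x - mu)] = (0)·(0) + (2)·(0.2222) = 0.4444.

Step 4 — take square root: d = √(0.4444) ≈ 0.6667.

d(x, mu) = √(0.4444) ≈ 0.6667


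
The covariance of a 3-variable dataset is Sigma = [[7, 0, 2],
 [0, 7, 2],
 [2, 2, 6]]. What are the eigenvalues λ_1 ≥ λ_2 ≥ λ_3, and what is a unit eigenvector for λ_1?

Step 1 — characteristic polynomial p(λ) = det(λI - Sigma) = λ³ - tr·λ² + c_1·λ - det, where tr = trace, c_1 = sum of the principal 2×2 minors, det = det(Sigma):
  tr = 7 + 7 + 6 = 20,
  c_1 = (7·7 - (0)²) + (7·6 - (2)²) + (7·6 - (2)²) = 49 + 38 + 38 = 125,
  det = 7·(7·6 - (2)²) - (0)·((0)·6 - (2)·(2)) + (2)·((0)·(2) - 7·(2)) = 7·(38) - (0)·(-4) + (2)·(-14) = 238.
  So p(λ) = λ³ - 20λ² + 125λ - 238.
Step 2 — look for an integer root (rational root theorem: any rational root is an integer divisor of 238). Testing λ = 7:
  p(7) = 343 - 980 + 875 - 238 = 0  ✓
  Dividing out (λ - 7): p(λ) = (λ - 7)(λ² - 13λ + 34).
Step 3 — remaining eigenvalues from the quadratic λ² - 13λ + 34 = 0:
  Δ = 13² - 4·34 = 169 - 136 = 33,  λ = (13 ± √33)/2 = (13 ± 5.7446)/2 ≈ 9.3723 or 3.6277.
  Sorted: λ_1 = 9.3723,  λ_2 = 7,  λ_3 = 3.6277  (check: sum = 20 = tr ✓).

Step 4 — unit eigenvector for λ_1 ≈ 9.3723: v spans the null space of (Sigma - λ_1 I), whose rows are
  r_1 = (-2.3723, 0, 2),  r_2 = (0, -2.3723, 2),  r_3 = (2, 2, -3.3723).
  v is orthogonal to every row, so take v ∝ r_1 × r_2 = ((0)·(2) - (2)·(-2.3723), (2)·(0) - (-2.3723)·(2), (-2.3723)·(-2.3723) - (0)·(0)) ≈ (4.7446, 4.7446, 5.6277).
  Let u = (4.7446, 4.7446, 5.6277).
  ||u|| = √((4.7446)² + (4.7446)² + (5.6277)²) = √(76.693) ≈ 8.7575,  v_1 = u/||u|| ≈ (0.5418, 0.5418, 0.6426) (||v_1|| = 1).

λ_1 = 9.3723,  λ_2 = 7,  λ_3 = 3.6277;  v_1 ≈ (0.5418, 0.5418, 0.6426)


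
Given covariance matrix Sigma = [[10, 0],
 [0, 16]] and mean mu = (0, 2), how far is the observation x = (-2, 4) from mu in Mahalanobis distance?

Step 1 — centre the observation: (x - mu) = (-2, 2).

Step 2 — invert Sigma. det(Sigma) = 10·16 - (0)² = 160.
  Sigma^{-1} = (1/det) · [[d, -b], [-b, a]] = [[0.1, 0],
 [0, 0.0625]].

Step 3 — form the quadratic (x - mu)^T · Sigma^{-1} · (x - mu):
  Sigma^{-1} · (x - mu) = (-0.2, 0.125).
  (x - mu)^T · [Sigma^{-1} · (x - mu)] = (-2)·(-0.2) + (2)·(0.125) = 0.65.

Step 4 — take square root: d = √(0.65) ≈ 0.8062.

d(x, mu) = √(0.65) ≈ 0.8062


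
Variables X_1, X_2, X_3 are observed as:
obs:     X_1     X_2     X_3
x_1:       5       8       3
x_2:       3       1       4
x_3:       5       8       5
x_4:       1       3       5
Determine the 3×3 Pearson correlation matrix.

Step 1 — column means:
  mean(X_1) = (5 + 3 + 5 + 1) / 4 = 14/4 = 3.5
  mean(X_2) = (8 + 1 + 8 + 3) / 4 = 20/4 = 5
  mean(X_3) = (3 + 4 + 5 + 5) / 4 = 17/4 = 4.25

Step 2 — sample variances and covariances s[i,j] = (1/(n-1)) · Σ_k (x_{k,i} - mean_i) · (x_{k,j} - mean_j), with n-1 = 3:
  s[X_1,X_1] = ((1.5)·(1.5) + (-0.5)·(-0.5) + (1.5)·(1.5) + (-2.5)·(-2.5)) / 3 = 11/3 = 3.6667
  s[X_1,X_2] = ((1.5)·(3) + (-0.5)·(-4) + (1.5)·(3) + (-2.5)·(-2)) / 3 = 16/3 = 5.3333
  s[X_1,X_3] = ((1.5)·(-1.25) + (-0.5)·(-0.25) + (1.5)·(0.75) + (-2.5)·(0.75)) / 3 = -2.5/3 = -0.8333
  s[X_2,X_2] = ((3)·(3) + (-4)·(-4) + (3)·(3) + (-2)·(-2)) / 3 = 38/3 = 12.6667
  s[X_2,X_3] = ((3)·(-1.25) + (-4)·(-0.25) + (3)·(0.75) + (-2)·(0.75)) / 3 = -2/3 = -0.6667
  s[X_3,X_3] = ((-1.25)·(-1.25) + (-0.25)·(-0.25) + (0.75)·(0.75) + (0.75)·(0.75)) / 3 = 2.75/3 = 0.9167
  Sample standard deviations s_i = √(s[i,i]):
  s(X_1) = √(3.6667) = 1.9149
  s(X_2) = √(12.6667) = 3.559
  s(X_3) = √(0.9167) = 0.9574

Step 3 — r_{ij} = s_{ij} / (s_i · s_j):
  r[X_1,X_1] = 1 (diagonal).
  r[X_1,X_2] = 5.3333 / (1.9149 · 3.559) = 5.3333 / 6.815 = 0.7826
  r[X_1,X_3] = -0.8333 / (1.9149 · 0.9574) = -0.8333 / 1.8333 = -0.4545
  r[X_2,X_2] = 1 (diagonal).
  r[X_2,X_3] = -0.6667 / (3.559 · 0.9574) = -0.6667 / 3.4075 = -0.1956
  r[X_3,X_3] = 1 (diagonal).

R is symmetric with unit diagonal. Assembling:

R = [[1, 0.7826, -0.4545],
 [0.7826, 1, -0.1956],
 [-0.4545, -0.1956, 1]]


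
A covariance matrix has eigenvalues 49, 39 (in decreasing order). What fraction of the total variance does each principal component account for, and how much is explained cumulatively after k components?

Step 1 — total variance = trace(Sigma) = Σ λ_i = 49 + 39 = 88.

Step 2 — fraction explained by component i = λ_i / Σ λ:
  PC1: 49/88 = 0.5568
  PC2: 39/88 = 0.4432

Step 3 — cumulative fraction after k components = (λ_1 + ... + λ_k) / Σ λ:
  k = 1: 49/88 = 0.5568
  k = 2: (49 + 39)/88 = 88/88 = 1

Summary (fraction, with percent):

explained: PC1 0.5568 (55.68%), PC2 0.4432 (44.32%);  cumulative: 0.5568, 1


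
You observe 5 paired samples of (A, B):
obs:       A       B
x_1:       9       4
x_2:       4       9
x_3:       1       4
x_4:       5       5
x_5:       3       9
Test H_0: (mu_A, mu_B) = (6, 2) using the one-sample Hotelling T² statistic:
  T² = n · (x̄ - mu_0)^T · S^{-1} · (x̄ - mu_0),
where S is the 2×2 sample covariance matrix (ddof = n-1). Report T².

Step 1 — sample mean vector:
  mean(A) = (9 + 4 + 1 + 5 + 3) / 5 = 22/5 = 4.4
  mean(B) = (4 + 9 + 4 + 5 + 9) / 5 = 31/5 = 6.2
  x̄ = (4.4, 6.2),  deviation x̄ - mu_0 = (4.4, 6.2) - (6, 2) = (-1.6, 4.2).

Step 2 — sample covariance matrix, S[i,j] = (1/(n-1)) · Σ_k (x_{k,i} - mean_i) · (x_{k,j} - mean_j), divisor n-1 = 4:
  S[A,A] = ((4.6)·(4.6) + (-0.4)·(-0.4) + (-3.4)·(-3.4) + (0.6)·(0.6) + (-1.4)·(-1.4)) / 4 = 35.2/4 = 8.8
  S[A,B] = ((4.6)·(-2.2) + (-0.4)·(2.8) + (-3.4)·(-2.2) + (0.6)·(-1.2) + (-1.4)·(2.8)) / 4 = -8.4/4 = -2.1
  S[B,B] = ((-2.2)·(-2.2) + (2.8)·(2.8) + (-2.2)·(-2.2) + (-1.2)·(-1.2) + (2.8)·(2.8)) / 4 = 26.8/4 = 6.7
  S = [[8.8, -2.1],
 [-2.1, 6.7]].

Step 3 — invert S. det(S) = 8.8·6.7 - (-2.1)² = 54.55.
  S^{-1} = (1/det) · [[d, -b], [-b, a]] = [[0.1228, 0.0385],
 [0.0385, 0.1613]].

Step 4 — quadratic form (x̄ - mu_0)^T · S^{-1} · (x̄ - mu_0):
  S^{-1} · (x̄ - mu_0) = (-0.0348, 0.6159),
  (x̄ - mu_0)^T · [...] = (-1.6)·(-0.0348) + (4.2)·(0.6159) = 2.6427.

Step 5 — scale by n: T² = 5 · 2.6427 = 13.2136.

T² ≈ 13.2136


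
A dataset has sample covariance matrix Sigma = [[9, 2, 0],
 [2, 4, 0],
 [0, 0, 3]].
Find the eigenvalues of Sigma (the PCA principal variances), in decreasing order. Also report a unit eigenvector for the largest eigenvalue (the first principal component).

Step 1 — characteristic polynomial p(λ) = det(λI - Sigma) = λ³ - tr·λ² + c_1·λ - det, where tr = trace, c_1 = sum of the principal 2×2 minors, det = det(Sigma):
  tr = 9 + 4 + 3 = 16,
  c_1 = (9·4 - (2)²) + (9·3 - (0)²) + (4·3 - (0)²) = 32 + 27 + 12 = 71,
  det = 9·(4·3 - (0)²) - (2)·((2)·3 - (0)·(0)) + (0)·((2)·(0) - 4·(0)) = 9·(12) - (2)·(6) + (0)·(0) = 96.
  So p(λ) = λ³ - 16λ² + 71λ - 96.
Step 2 — look for an integer root (rational root theorem: any rational root is an integer divisor of 96). Testing λ = 3:
  p(3) = 27 - 144 + 213 - 96 = 0  ✓
  Dividing out (λ - 3): p(λ) = (λ - 3)(λ² - 13λ + 32).
Step 3 — remaining eigenvalues from the quadratic λ² - 13λ + 32 = 0:
  Δ = 13² - 4·32 = 169 - 128 = 41,  λ = (13 ± √41)/2 = (13 ± 6.4031)/2 ≈ 9.7016 or 3.2984.
  Sorted: λ_1 = 9.7016,  λ_2 = 3.2984,  λ_3 = 3  (check: sum = 16 = tr ✓).

Step 4 — unit eigenvector for λ_1 ≈ 9.7016: v spans the null space of (Sigma - λ_1 I), whose rows are
  r_1 = (-0.7016, 2, 0),  r_2 = (2, -5.7016, 0),  r_3 = (0, 0, -6.7016).
  v is orthogonal to every row, so take v ∝ r_1 × r_3 = ((2)·(-6.7016) - (0)·(0), (0)·(0) - (-0.7016)·(-6.7016), (-0.7016)·(0) - (2)·(0)) ≈ (-13.4031, -4.7016, 0).
  Rescale (multiply by -1 so the first nonzero entry is positive): u = (13.4031, 4.7016, 0).
  ||u|| = √((13.4031)² + (4.7016)² + (0)²) = √(201.7484) ≈ 14.2038,  v_1 = u/||u|| ≈ (0.9436, 0.331, 0) (||v_1|| = 1).

λ_1 = 9.7016,  λ_2 = 3.2984,  λ_3 = 3;  v_1 ≈ (0.9436, 0.331, 0)


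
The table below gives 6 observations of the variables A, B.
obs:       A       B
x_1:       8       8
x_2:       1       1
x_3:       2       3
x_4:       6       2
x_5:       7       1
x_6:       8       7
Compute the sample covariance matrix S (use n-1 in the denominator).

Step 1 — column means:
  mean(A) = (8 + 1 + 2 + 6 + 7 + 8) / 6 = 32/6 = 5.3333
  mean(B) = (8 + 1 + 3 + 2 + 1 + 7) / 6 = 22/6 = 3.6667

Step 2 — sample covariance S[i,j] = (1/(n-1)) · Σ_k (x_{k,i} - mean_i) · (x_{k,j} - mean_j), with n-1 = 5.
  S[A,A] = ((2.6667)·(2.6667) + (-4.3333)·(-4.3333) + (-3.3333)·(-3.3333) + (0.6667)·(0.6667) + (1.6667)·(1.6667) + (2.6667)·(2.6667)) / 5 = 47.3333/5 = 9.4667
  S[A,B] = ((2.6667)·(4.3333) + (-4.3333)·(-2.6667) + (-3.3333)·(-0.6667) + (0.6667)·(-1.6667) + (1.6667)·(-2.6667) + (2.6667)·(3.3333)) / 5 = 28.6667/5 = 5.7333
  S[B,B] = ((4.3333)·(4.3333) + (-2.6667)·(-2.6667) + (-0.6667)·(-0.6667) + (-1.6667)·(-1.6667) + (-2.6667)·(-2.6667) + (3.3333)·(3.3333)) / 5 = 47.3333/5 = 9.4667

S is symmetric (S[j,i] = S[i,j]). Assembling:

S = [[9.4667, 5.7333],
 [5.7333, 9.4667]]


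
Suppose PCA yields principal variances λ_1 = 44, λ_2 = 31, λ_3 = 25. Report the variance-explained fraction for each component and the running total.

Step 1 — total variance = trace(Sigma) = Σ λ_i = 44 + 31 + 25 = 100.

Step 2 — fraction explained by component i = λ_i / Σ λ:
  PC1: 44/100 = 0.44
  PC2: 31/100 = 0.31
  PC3: 25/100 = 0.25

Step 3 — cumulative fraction after k components = (λ_1 + ... + λ_k) / Σ λ:
  k = 1: 44/100 = 0.44
  k = 2: (44 + 31)/100 = 75/100 = 0.75
  k = 3: (44 + 31 + 25)/100 = 100/100 = 1

Summary (fraction, with percent):

explained: PC1 0.44 (44%), PC2 0.31 (31%), PC3 0.25 (25%);  cumulative: 0.44, 0.75, 1


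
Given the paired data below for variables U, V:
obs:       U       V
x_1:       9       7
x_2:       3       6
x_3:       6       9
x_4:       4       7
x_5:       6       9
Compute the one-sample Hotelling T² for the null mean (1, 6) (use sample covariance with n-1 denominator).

Step 1 — sample mean vector:
  mean(U) = (9 + 3 + 6 + 4 + 6) / 5 = 28/5 = 5.6
  mean(V) = (7 + 6 + 9 + 7 + 9) / 5 = 38/5 = 7.6
  x̄ = (5.6, 7.6),  deviation x̄ - mu_0 = (5.6, 7.6) - (1, 6) = (4.6, 1.6).

Step 2 — sample covariance matrix, S[i,j] = (1/(n-1)) · Σ_k (x_{k,i} - mean_i) · (x_{k,j} - mean_j), divisor n-1 = 4:
  S[U,U] = ((3.4)·(3.4) + (-2.6)·(-2.6) + (0.4)·(0.4) + (-1.6)·(-1.6) + (0.4)·(0.4)) / 4 = 21.2/4 = 5.3
  S[U,V] = ((3.4)·(-0.6) + (-2.6)·(-1.6) + (0.4)·(1.4) + (-1.6)·(-0.6) + (0.4)·(1.4)) / 4 = 4.2/4 = 1.05
  S[V,V] = ((-0.6)·(-0.6) + (-1.6)·(-1.6) + (1.4)·(1.4) + (-0.6)·(-0.6) + (1.4)·(1.4)) / 4 = 7.2/4 = 1.8
  S = [[5.3, 1.05],
 [1.05, 1.8]].

Step 3 — invert S. det(S) = 5.3·1.8 - (1.05)² = 8.4375.
  S^{-1} = (1/det) · [[d, -b], [-b, a]] = [[0.2133, -0.1244],
 [-0.1244, 0.6281]].

Step 4 — quadratic form (x̄ - mu_0)^T · S^{-1} · (x̄ - mu_0):
  S^{-1} · (x̄ - mu_0) = (0.7822, 0.4326),
  (x̄ - mu_0)^T · [...] = (4.6)·(0.7822) + (1.6)·(0.4326) = 4.2904.

Step 5 — scale by n: T² = 5 · 4.2904 = 21.4519.

T² ≈ 21.4519


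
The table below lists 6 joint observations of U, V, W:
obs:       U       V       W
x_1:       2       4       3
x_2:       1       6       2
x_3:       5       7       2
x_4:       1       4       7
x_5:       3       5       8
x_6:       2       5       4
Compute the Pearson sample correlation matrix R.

Step 1 — column means:
  mean(U) = (2 + 1 + 5 + 1 + 3 + 2) / 6 = 14/6 = 2.3333
  mean(V) = (4 + 6 + 7 + 4 + 5 + 5) / 6 = 31/6 = 5.1667
  mean(W) = (3 + 2 + 2 + 7 + 8 + 4) / 6 = 26/6 = 4.3333

Step 2 — sample variances and covariances s[i,j] = (1/(n-1)) · Σ_k (x_{k,i} - mean_i) · (x_{k,j} - mean_j), with n-1 = 5:
  s[U,U] = ((-0.3333)·(-0.3333) + (-1.3333)·(-1.3333) + (2.6667)·(2.6667) + (-1.3333)·(-1.3333) + (0.6667)·(0.6667) + (-0.3333)·(-0.3333)) / 5 = 11.3333/5 = 2.2667
  s[U,V] = ((-0.3333)·(-1.1667) + (-1.3333)·(0.8333) + (2.6667)·(1.8333) + (-1.3333)·(-1.1667) + (0.6667)·(-0.1667) + (-0.3333)·(-0.1667)) / 5 = 5.6667/5 = 1.1333
  s[U,W] = ((-0.3333)·(-1.3333) + (-1.3333)·(-2.3333) + (2.6667)·(-2.3333) + (-1.3333)·(2.6667) + (0.6667)·(3.6667) + (-0.3333)·(-0.3333)) / 5 = -3.6667/5 = -0.7333
  s[V,V] = ((-1.1667)·(-1.1667) + (0.8333)·(0.8333) + (1.8333)·(1.8333) + (-1.1667)·(-1.1667) + (-0.1667)·(-0.1667) + (-0.1667)·(-0.1667)) / 5 = 6.8333/5 = 1.3667
  s[V,W] = ((-1.1667)·(-1.3333) + (0.8333)·(-2.3333) + (1.8333)·(-2.3333) + (-1.1667)·(2.6667) + (-0.1667)·(3.6667) + (-0.1667)·(-0.3333)) / 5 = -8.3333/5 = -1.6667
  s[W,W] = ((-1.3333)·(-1.3333) + (-2.3333)·(-2.3333) + (-2.3333)·(-2.3333) + (2.6667)·(2.6667) + (3.6667)·(3.6667) + (-0.3333)·(-0.3333)) / 5 = 33.3333/5 = 6.6667
  Sample standard deviations s_i = √(s[i,i]):
  s(U) = √(2.2667) = 1.5055
  s(V) = √(1.3667) = 1.169
  s(W) = √(6.6667) = 2.582

Step 3 — r_{ij} = s_{ij} / (s_i · s_j):
  r[U,U] = 1 (diagonal).
  r[U,V] = 1.1333 / (1.5055 · 1.169) = 1.1333 / 1.7601 = 0.6439
  r[U,W] = -0.7333 / (1.5055 · 2.582) = -0.7333 / 3.8873 = -0.1886
  r[V,V] = 1 (diagonal).
  r[V,W] = -1.6667 / (1.169 · 2.582) = -1.6667 / 3.0185 = -0.5522
  r[W,W] = 1 (diagonal).

R is symmetric with unit diagonal. Assembling:

R = [[1, 0.6439, -0.1886],
 [0.6439, 1, -0.5522],
 [-0.1886, -0.5522, 1]]


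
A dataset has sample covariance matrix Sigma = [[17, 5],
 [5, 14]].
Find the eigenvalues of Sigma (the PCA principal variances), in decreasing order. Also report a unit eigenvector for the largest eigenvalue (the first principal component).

Step 1 — characteristic polynomial of 2×2 Sigma:
  det(Sigma - λI) = λ² - trace · λ + det = 0.
  trace = 17 + 14 = 31, det = 17·14 - (5)² = 213.
Step 2 — discriminant:
  Δ = trace² - 4·det = 961 - 852 = 109.
Step 3 — eigenvalues:
  λ = (trace ± √Δ)/2 = (31 ± 10.4403)/2,
  λ_1 = 20.7202,  λ_2 = 10.2798.

Step 4 — unit eigenvector for λ_1: solve (Sigma - λ_1 I)v = 0. First row:
  (17 - 20.7202)·v_x + (5)·v_y = 0, i.e. (-3.7202)·v_x + (5)·v_y = 0,
  so v ∝ (b, λ_1 - a) = (5, 3.7202) = u.
  ||u|| = √((5)² + (3.7202)²) = √(38.8395) ≈ 6.2321,
  v_1 = u/||u|| ≈ (0.8023, 0.5969) (||v_1|| = 1).

λ_1 = 20.7202,  λ_2 = 10.2798;  v_1 ≈ (0.8023, 0.5969)


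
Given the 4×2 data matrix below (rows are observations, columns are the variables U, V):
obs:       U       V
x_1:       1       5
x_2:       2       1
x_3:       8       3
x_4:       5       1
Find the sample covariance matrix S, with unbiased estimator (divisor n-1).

Step 1 — column means:
  mean(U) = (1 + 2 + 8 + 5) / 4 = 16/4 = 4
  mean(V) = (5 + 1 + 3 + 1) / 4 = 10/4 = 2.5

Step 2 — sample covariance S[i,j] = (1/(n-1)) · Σ_k (x_{k,i} - mean_i) · (x_{k,j} - mean_j), with n-1 = 3.
  S[U,U] = ((-3)·(-3) + (-2)·(-2) + (4)·(4) + (1)·(1)) / 3 = 30/3 = 10
  S[U,V] = ((-3)·(2.5) + (-2)·(-1.5) + (4)·(0.5) + (1)·(-1.5)) / 3 = -4/3 = -1.3333
  S[V,V] = ((2.5)·(2.5) + (-1.5)·(-1.5) + (0.5)·(0.5) + (-1.5)·(-1.5)) / 3 = 11/3 = 3.6667

S is symmetric (S[j,i] = S[i,j]). Assembling:

S = [[10, -1.3333],
 [-1.3333, 3.6667]]


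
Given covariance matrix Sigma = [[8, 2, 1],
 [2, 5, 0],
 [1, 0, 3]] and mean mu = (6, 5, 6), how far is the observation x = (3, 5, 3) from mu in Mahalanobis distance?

Step 1 — centre the observation: (x - mu) = (-3, 0, -3).

Step 2 — invert Sigma (cofactor / det for 3×3, or solve directly):
  Sigma^{-1} = [[0.1456, -0.0583, -0.0485],
 [-0.0583, 0.2233, 0.0194],
 [-0.0485, 0.0194, 0.3495]].

Step 3 — form the quadratic (x - mu)^T · Sigma^{-1} · (x - mu):
  Sigma^{-1} · (x - mu) = (-0.2913, 0.1165, -0.9029).
  (x - mu)^T · [Sigma^{-1} · (x - mu)] = (-3)·(-0.2913) + (0)·(0.1165) + (-3)·(-0.9029) = 3.5825.

Step 4 — take square root: d = √(3.5825) ≈ 1.8928.

d(x, mu) = √(3.5825) ≈ 1.8928


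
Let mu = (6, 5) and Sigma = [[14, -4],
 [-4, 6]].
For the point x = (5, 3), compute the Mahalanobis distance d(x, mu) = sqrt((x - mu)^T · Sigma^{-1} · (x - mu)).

Step 1 — centre the observation: (x - mu) = (-1, -2).

Step 2 — invert Sigma. det(Sigma) = 14·6 - (-4)² = 68.
  Sigma^{-1} = (1/det) · [[d, -b], [-b, a]] = [[0.0882, 0.0588],
 [0.0588, 0.2059]].

Step 3 — form the quadratic (x - mu)^T · Sigma^{-1} · (x - mu):
  Sigma^{-1} · (x - mu) = (-0.2059, -0.4706).
  (x - mu)^T · [Sigma^{-1} · (x - mu)] = (-1)·(-0.2059) + (-2)·(-0.4706) = 1.1471.

Step 4 — take square root: d = √(1.1471) ≈ 1.071.

d(x, mu) = √(1.1471) ≈ 1.071


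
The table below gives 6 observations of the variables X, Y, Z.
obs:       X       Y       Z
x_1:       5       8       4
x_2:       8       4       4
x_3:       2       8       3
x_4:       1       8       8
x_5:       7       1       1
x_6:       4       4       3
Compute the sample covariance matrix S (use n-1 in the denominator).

Step 1 — column means:
  mean(X) = (5 + 8 + 2 + 1 + 7 + 4) / 6 = 27/6 = 4.5
  mean(Y) = (8 + 4 + 8 + 8 + 1 + 4) / 6 = 33/6 = 5.5
  mean(Z) = (4 + 4 + 3 + 8 + 1 + 3) / 6 = 23/6 = 3.8333

Step 2 — sample covariance S[i,j] = (1/(n-1)) · Σ_k (x_{k,i} - mean_i) · (x_{k,j} - mean_j), with n-1 = 5.
  S[X,X] = ((0.5)·(0.5) + (3.5)·(3.5) + (-2.5)·(-2.5) + (-3.5)·(-3.5) + (2.5)·(2.5) + (-0.5)·(-0.5)) / 5 = 37.5/5 = 7.5
  S[X,Y] = ((0.5)·(2.5) + (3.5)·(-1.5) + (-2.5)·(2.5) + (-3.5)·(2.5) + (2.5)·(-4.5) + (-0.5)·(-1.5)) / 5 = -29.5/5 = -5.9
  S[X,Z] = ((0.5)·(0.1667) + (3.5)·(0.1667) + (-2.5)·(-0.8333) + (-3.5)·(4.1667) + (2.5)·(-2.8333) + (-0.5)·(-0.8333)) / 5 = -18.5/5 = -3.7
  S[Y,Y] = ((2.5)·(2.5) + (-1.5)·(-1.5) + (2.5)·(2.5) + (2.5)·(2.5) + (-4.5)·(-4.5) + (-1.5)·(-1.5)) / 5 = 43.5/5 = 8.7
  S[Y,Z] = ((2.5)·(0.1667) + (-1.5)·(0.1667) + (2.5)·(-0.8333) + (2.5)·(4.1667) + (-4.5)·(-2.8333) + (-1.5)·(-0.8333)) / 5 = 22.5/5 = 4.5
  S[Z,Z] = ((0.1667)·(0.1667) + (0.1667)·(0.1667) + (-0.8333)·(-0.8333) + (4.1667)·(4.1667) + (-2.8333)·(-2.8333) + (-0.8333)·(-0.8333)) / 5 = 26.8333/5 = 5.3667

S is symmetric (S[j,i] = S[i,j]). Assembling:

S = [[7.5, -5.9, -3.7],
 [-5.9, 8.7, 4.5],
 [-3.7, 4.5, 5.3667]]


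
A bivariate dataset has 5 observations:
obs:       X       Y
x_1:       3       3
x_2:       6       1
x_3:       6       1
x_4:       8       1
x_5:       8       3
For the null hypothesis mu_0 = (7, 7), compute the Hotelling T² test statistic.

Step 1 — sample mean vector:
  mean(X) = (3 + 6 + 6 + 8 + 8) / 5 = 31/5 = 6.2
  mean(Y) = (3 + 1 + 1 + 1 + 3) / 5 = 9/5 = 1.8
  x̄ = (6.2, 1.8),  deviation x̄ - mu_0 = (6.2, 1.8) - (7, 7) = (-0.8, -5.2).

Step 2 — sample covariance matrix, S[i,j] = (1/(n-1)) · Σ_k (x_{k,i} - mean_i) · (x_{k,j} - mean_j), divisor n-1 = 4:
  S[X,X] = ((-3.2)·(-3.2) + (-0.2)·(-0.2) + (-0.2)·(-0.2) + (1.8)·(1.8) + (1.8)·(1.8)) / 4 = 16.8/4 = 4.2
  S[X,Y] = ((-3.2)·(1.2) + (-0.2)·(-0.8) + (-0.2)·(-0.8) + (1.8)·(-0.8) + (1.8)·(1.2)) / 4 = -2.8/4 = -0.7
  S[Y,Y] = ((1.2)·(1.2) + (-0.8)·(-0.8) + (-0.8)·(-0.8) + (-0.8)·(-0.8) + (1.2)·(1.2)) / 4 = 4.8/4 = 1.2
  S = [[4.2, -0.7],
 [-0.7, 1.2]].

Step 3 — invert S. det(S) = 4.2·1.2 - (-0.7)² = 4.55.
  S^{-1} = (1/det) · [[d, -b], [-b, a]] = [[0.2637, 0.1538],
 [0.1538, 0.9231]].

Step 4 — quadratic form (x̄ - mu_0)^T · S^{-1} · (x̄ - mu_0):
  S^{-1} · (x̄ - mu_0) = (-1.011, -4.9231),
  (x̄ - mu_0)^T · [...] = (-0.8)·(-1.011) + (-5.2)·(-4.9231) = 26.4088.

Step 5 — scale by n: T² = 5 · 26.4088 = 132.044.

T² ≈ 132.044


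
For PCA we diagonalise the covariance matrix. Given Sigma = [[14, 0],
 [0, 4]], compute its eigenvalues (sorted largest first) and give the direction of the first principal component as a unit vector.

Step 1 — characteristic polynomial of 2×2 Sigma:
  det(Sigma - λI) = λ² - trace · λ + det = 0.
  trace = 14 + 4 = 18, det = 14·4 - (0)² = 56.
Step 2 — discriminant:
  Δ = trace² - 4·det = 324 - 224 = 100.
Step 3 — eigenvalues:
  λ = (trace ± √Δ)/2 = (18 ± 10)/2,
  λ_1 = 14,  λ_2 = 4.

Step 4 — unit eigenvector for λ_1: Sigma is diagonal, so its eigenvectors are the coordinate axes. λ_1 = 14 is the diagonal entry on the first coordinate axis, hence
  v_1 = (1, 0) (||v_1|| = 1).

λ_1 = 14,  λ_2 = 4;  v_1 ≈ (1, 0)


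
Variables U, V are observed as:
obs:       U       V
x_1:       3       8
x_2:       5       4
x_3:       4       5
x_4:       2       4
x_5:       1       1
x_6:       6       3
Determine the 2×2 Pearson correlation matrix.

Step 1 — column means:
  mean(U) = (3 + 5 + 4 + 2 + 1 + 6) / 6 = 21/6 = 3.5
  mean(V) = (8 + 4 + 5 + 4 + 1 + 3) / 6 = 25/6 = 4.1667

Step 2 — sample variances and covariances s[i,j] = (1/(n-1)) · Σ_k (x_{k,i} - mean_i) · (x_{k,j} - mean_j), with n-1 = 5:
  s[U,U] = ((-0.5)·(-0.5) + (1.5)·(1.5) + (0.5)·(0.5) + (-1.5)·(-1.5) + (-2.5)·(-2.5) + (2.5)·(2.5)) / 5 = 17.5/5 = 3.5
  s[U,V] = ((-0.5)·(3.8333) + (1.5)·(-0.1667) + (0.5)·(0.8333) + (-1.5)·(-0.1667) + (-2.5)·(-3.1667) + (2.5)·(-1.1667)) / 5 = 3.5/5 = 0.7
  s[V,V] = ((3.8333)·(3.8333) + (-0.1667)·(-0.1667) + (0.8333)·(0.8333) + (-0.1667)·(-0.1667) + (-3.1667)·(-3.1667) + (-1.1667)·(-1.1667)) / 5 = 26.8333/5 = 5.3667
  Sample standard deviations s_i = √(s[i,i]):
  s(U) = √(3.5) = 1.8708
  s(V) = √(5.3667) = 2.3166

Step 3 — r_{ij} = s_{ij} / (s_i · s_j):
  r[U,U] = 1 (diagonal).
  r[U,V] = 0.7 / (1.8708 · 2.3166) = 0.7 / 4.334 = 0.1615
  r[V,V] = 1 (diagonal).

R is symmetric with unit diagonal. Assembling:

R = [[1, 0.1615],
 [0.1615, 1]]


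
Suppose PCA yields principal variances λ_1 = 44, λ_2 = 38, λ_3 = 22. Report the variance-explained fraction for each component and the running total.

Step 1 — total variance = trace(Sigma) = Σ λ_i = 44 + 38 + 22 = 104.

Step 2 — fraction explained by component i = λ_i / Σ λ:
  PC1: 44/104 = 0.4231
  PC2: 38/104 = 0.3654
  PC3: 22/104 = 0.2115

Step 3 — cumulative fraction after k components = (λ_1 + ... + λ_k) / Σ λ:
  k = 1: 44/104 = 0.4231
  k = 2: (44 + 38)/104 = 82/104 = 0.7885
  k = 3: (44 + 38 + 22)/104 = 104/104 = 1

Summary (fraction, with percent):

explained: PC1 0.4231 (42.31%), PC2 0.3654 (36.54%), PC3 0.2115 (21.15%);  cumulative: 0.4231, 0.7885, 1


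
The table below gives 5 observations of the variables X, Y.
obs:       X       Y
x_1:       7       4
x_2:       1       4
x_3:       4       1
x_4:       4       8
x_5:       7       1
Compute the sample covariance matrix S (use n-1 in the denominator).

Step 1 — column means:
  mean(X) = (7 + 1 + 4 + 4 + 7) / 5 = 23/5 = 4.6
  mean(Y) = (4 + 4 + 1 + 8 + 1) / 5 = 18/5 = 3.6

Step 2 — sample covariance S[i,j] = (1/(n-1)) · Σ_k (x_{k,i} - mean_i) · (x_{k,j} - mean_j), with n-1 = 4.
  S[X,X] = ((2.4)·(2.4) + (-3.6)·(-3.6) + (-0.6)·(-0.6) + (-0.6)·(-0.6) + (2.4)·(2.4)) / 4 = 25.2/4 = 6.3
  S[X,Y] = ((2.4)·(0.4) + (-3.6)·(0.4) + (-0.6)·(-2.6) + (-0.6)·(4.4) + (2.4)·(-2.6)) / 4 = -7.8/4 = -1.95
  S[Y,Y] = ((0.4)·(0.4) + (0.4)·(0.4) + (-2.6)·(-2.6) + (4.4)·(4.4) + (-2.6)·(-2.6)) / 4 = 33.2/4 = 8.3

S is symmetric (S[j,i] = S[i,j]). Assembling:

S = [[6.3, -1.95],
 [-1.95, 8.3]]


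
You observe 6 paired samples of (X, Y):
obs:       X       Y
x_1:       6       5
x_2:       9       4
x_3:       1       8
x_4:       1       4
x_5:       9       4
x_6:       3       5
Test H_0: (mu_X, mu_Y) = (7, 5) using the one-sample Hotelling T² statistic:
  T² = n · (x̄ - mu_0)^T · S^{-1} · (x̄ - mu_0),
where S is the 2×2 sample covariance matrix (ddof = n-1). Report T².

Step 1 — sample mean vector:
  mean(X) = (6 + 9 + 1 + 1 + 9 + 3) / 6 = 29/6 = 4.8333
  mean(Y) = (5 + 4 + 8 + 4 + 4 + 5) / 6 = 30/6 = 5
  x̄ = (4.8333, 5),  deviation x̄ - mu_0 = (4.8333, 5) - (7, 5) = (-2.1667, 0).

Step 2 — sample covariance matrix, S[i,j] = (1/(n-1)) · Σ_k (x_{k,i} - mean_i) · (x_{k,j} - mean_j), divisor n-1 = 5:
  S[X,X] = ((1.1667)·(1.1667) + (4.1667)·(4.1667) + (-3.8333)·(-3.8333) + (-3.8333)·(-3.8333) + (4.1667)·(4.1667) + (-1.8333)·(-1.8333)) / 5 = 68.8333/5 = 13.7667
  S[X,Y] = ((1.1667)·(0) + (4.1667)·(-1) + (-3.8333)·(3) + (-3.8333)·(-1) + (4.1667)·(-1) + (-1.8333)·(0)) / 5 = -16/5 = -3.2
  S[Y,Y] = ((0)·(0) + (-1)·(-1) + (3)·(3) + (-1)·(-1) + (-1)·(-1) + (0)·(0)) / 5 = 12/5 = 2.4
  S = [[13.7667, -3.2],
 [-3.2, 2.4]].

Step 3 — invert S. det(S) = 13.7667·2.4 - (-3.2)² = 22.8.
  S^{-1} = (1/det) · [[d, -b], [-b, a]] = [[0.1053, 0.1404],
 [0.1404, 0.6038]].

Step 4 — quadratic form (x̄ - mu_0)^T · S^{-1} · (x̄ - mu_0):
  S^{-1} · (x̄ - mu_0) = (-0.2281, -0.3041),
  (x̄ - mu_0)^T · [...] = (-2.1667)·(-0.2281) + (0)·(-0.3041) = 0.4942.

Step 5 — scale by n: T² = 6 · 0.4942 = 2.9649.

T² ≈ 2.9649


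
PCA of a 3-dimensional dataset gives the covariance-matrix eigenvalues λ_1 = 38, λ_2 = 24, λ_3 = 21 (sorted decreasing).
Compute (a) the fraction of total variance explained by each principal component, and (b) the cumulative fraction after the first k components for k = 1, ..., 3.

Step 1 — total variance = trace(Sigma) = Σ λ_i = 38 + 24 + 21 = 83.

Step 2 — fraction explained by component i = λ_i / Σ λ:
  PC1: 38/83 = 0.4578
  PC2: 24/83 = 0.2892
  PC3: 21/83 = 0.253

Step 3 — cumulative fraction after k components = (λ_1 + ... + λ_k) / Σ λ:
  k = 1: 38/83 = 0.4578
  k = 2: (38 + 24)/83 = 62/83 = 0.747
  k = 3: (38 + 24 + 21)/83 = 83/83 = 1

Summary (fraction, with percent):

explained: PC1 0.4578 (45.78%), PC2 0.2892 (28.92%), PC3 0.253 (25.3%);  cumulative: 0.4578, 0.747, 1


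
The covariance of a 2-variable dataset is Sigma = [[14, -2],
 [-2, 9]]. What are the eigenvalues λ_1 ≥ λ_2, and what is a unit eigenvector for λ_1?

Step 1 — characteristic polynomial of 2×2 Sigma:
  det(Sigma - λI) = λ² - trace · λ + det = 0.
  trace = 14 + 9 = 23, det = 14·9 - (-2)² = 122.
Step 2 — discriminant:
  Δ = trace² - 4·det = 529 - 488 = 41.
Step 3 — eigenvalues:
  λ = (trace ± √Δ)/2 = (23 ± 6.4031)/2,
  λ_1 = 14.7016,  λ_2 = 8.2984.

Step 4 — unit eigenvector for λ_1: solve (Sigma - λ_1 I)v = 0. First row:
  (14 - 14.7016)·v_x + (-2)·v_y = 0, i.e. (-0.7016)·v_x + (-2)·v_y = 0,
  so v ∝ (b, λ_1 - a) = (-2, 0.7016); multiply by -1 so the first entry is positive: u = (2, -0.7016).
  ||u|| = √((2)² + (-0.7016)²) = √(4.4922) ≈ 2.1195,
  v_1 = u/||u|| ≈ (0.9436, -0.331) (||v_1|| = 1).

λ_1 = 14.7016,  λ_2 = 8.2984;  v_1 ≈ (0.9436, -0.331)


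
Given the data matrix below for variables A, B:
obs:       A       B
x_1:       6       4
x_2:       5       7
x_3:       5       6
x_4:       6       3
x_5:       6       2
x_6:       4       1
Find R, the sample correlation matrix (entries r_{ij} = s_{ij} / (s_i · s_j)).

Step 1 — column means:
  mean(A) = (6 + 5 + 5 + 6 + 6 + 4) / 6 = 32/6 = 5.3333
  mean(B) = (4 + 7 + 6 + 3 + 2 + 1) / 6 = 23/6 = 3.8333

Step 2 — sample variances and covariances s[i,j] = (1/(n-1)) · Σ_k (x_{k,i} - mean_i) · (x_{k,j} - mean_j), with n-1 = 5:
  s[A,A] = ((0.6667)·(0.6667) + (-0.3333)·(-0.3333) + (-0.3333)·(-0.3333) + (0.6667)·(0.6667) + (0.6667)·(0.6667) + (-1.3333)·(-1.3333)) / 5 = 3.3333/5 = 0.6667
  s[A,B] = ((0.6667)·(0.1667) + (-0.3333)·(3.1667) + (-0.3333)·(2.1667) + (0.6667)·(-0.8333) + (0.6667)·(-1.8333) + (-1.3333)·(-2.8333)) / 5 = 0.3333/5 = 0.0667
  s[B,B] = ((0.1667)·(0.1667) + (3.1667)·(3.1667) + (2.1667)·(2.1667) + (-0.8333)·(-0.8333) + (-1.8333)·(-1.8333) + (-2.8333)·(-2.8333)) / 5 = 26.8333/5 = 5.3667
  Sample standard deviations s_i = √(s[i,i]):
  s(A) = √(0.6667) = 0.8165
  s(B) = √(5.3667) = 2.3166

Step 3 — r_{ij} = s_{ij} / (s_i · s_j):
  r[A,A] = 1 (diagonal).
  r[A,B] = 0.0667 / (0.8165 · 2.3166) = 0.0667 / 1.8915 = 0.0352
  r[B,B] = 1 (diagonal).

R is symmetric with unit diagonal. Assembling:

R = [[1, 0.0352],
 [0.0352, 1]]


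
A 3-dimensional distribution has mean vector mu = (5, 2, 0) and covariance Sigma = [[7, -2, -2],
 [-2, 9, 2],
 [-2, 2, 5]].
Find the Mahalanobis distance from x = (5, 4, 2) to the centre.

Step 1 — centre the observation: (x - mu) = (0, 2, 2).

Step 2 — invert Sigma (cofactor / det for 3×3, or solve directly):
  Sigma^{-1} = [[0.166, 0.0243, 0.0567],
 [0.0243, 0.1255, -0.0405],
 [0.0567, -0.0405, 0.2389]].

Step 3 — form the quadratic (x - mu)^T · Sigma^{-1} · (x - mu):
  Sigma^{-1} · (x - mu) = (0.1619, 0.17, 0.3968).
  (x - mu)^T · [Sigma^{-1} · (x - mu)] = (0)·(0.1619) + (2)·(0.17) + (2)·(0.3968) = 1.1336.

Step 4 — take square root: d = √(1.1336) ≈ 1.0647.

d(x, mu) = √(1.1336) ≈ 1.0647


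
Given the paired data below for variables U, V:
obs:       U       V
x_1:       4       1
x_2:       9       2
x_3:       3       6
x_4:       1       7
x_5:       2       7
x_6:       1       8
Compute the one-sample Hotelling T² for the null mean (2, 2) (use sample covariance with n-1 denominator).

Step 1 — sample mean vector:
  mean(U) = (4 + 9 + 3 + 1 + 2 + 1) / 6 = 20/6 = 3.3333
  mean(V) = (1 + 2 + 6 + 7 + 7 + 8) / 6 = 31/6 = 5.1667
  x̄ = (3.3333, 5.1667),  deviation x̄ - mu_0 = (3.3333, 5.1667) - (2, 2) = (1.3333, 3.1667).

Step 2 — sample covariance matrix, S[i,j] = (1/(n-1)) · Σ_k (x_{k,i} - mean_i) · (x_{k,j} - mean_j), divisor n-1 = 5:
  S[U,U] = ((0.6667)·(0.6667) + (5.6667)·(5.6667) + (-0.3333)·(-0.3333) + (-2.3333)·(-2.3333) + (-1.3333)·(-1.3333) + (-2.3333)·(-2.3333)) / 5 = 45.3333/5 = 9.0667
  S[U,V] = ((0.6667)·(-4.1667) + (5.6667)·(-3.1667) + (-0.3333)·(0.8333) + (-2.3333)·(1.8333) + (-1.3333)·(1.8333) + (-2.3333)·(2.8333)) / 5 = -34.3333/5 = -6.8667
  S[V,V] = ((-4.1667)·(-4.1667) + (-3.1667)·(-3.1667) + (0.8333)·(0.8333) + (1.8333)·(1.8333) + (1.8333)·(1.8333) + (2.8333)·(2.8333)) / 5 = 42.8333/5 = 8.5667
  S = [[9.0667, -6.8667],
 [-6.8667, 8.5667]].

Step 3 — invert S. det(S) = 9.0667·8.5667 - (-6.8667)² = 30.52.
  S^{-1} = (1/det) · [[d, -b], [-b, a]] = [[0.2807, 0.225],
 [0.225, 0.2971]].

Step 4 — quadratic form (x̄ - mu_0)^T · S^{-1} · (x̄ - mu_0):
  S^{-1} · (x̄ - mu_0) = (1.0867, 1.2407),
  (x̄ - mu_0)^T · [...] = (1.3333)·(1.0867) + (3.1667)·(1.2407) = 5.3779.

Step 5 — scale by n: T² = 6 · 5.3779 = 32.2674.

T² ≈ 32.2674


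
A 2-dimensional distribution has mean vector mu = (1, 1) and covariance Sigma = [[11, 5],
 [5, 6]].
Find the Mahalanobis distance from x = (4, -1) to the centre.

Step 1 — centre the observation: (x - mu) = (3, -2).

Step 2 — invert Sigma. det(Sigma) = 11·6 - (5)² = 41.
  Sigma^{-1} = (1/det) · [[d, -b], [-b, a]] = [[0.1463, -0.122],
 [-0.122, 0.2683]].

Step 3 — form the quadratic (x - mu)^T · Sigma^{-1} · (x - mu):
  Sigma^{-1} · (x - mu) = (0.6829, -0.9024).
  (x - mu)^T · [Sigma^{-1} · (x - mu)] = (3)·(0.6829) + (-2)·(-0.9024) = 3.8537.

Step 4 — take square root: d = √(3.8537) ≈ 1.9631.

d(x, mu) = √(3.8537) ≈ 1.9631


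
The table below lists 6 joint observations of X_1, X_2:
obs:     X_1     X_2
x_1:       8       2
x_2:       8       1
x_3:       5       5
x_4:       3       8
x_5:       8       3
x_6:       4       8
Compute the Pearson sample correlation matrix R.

Step 1 — column means:
  mean(X_1) = (8 + 8 + 5 + 3 + 8 + 4) / 6 = 36/6 = 6
  mean(X_2) = (2 + 1 + 5 + 8 + 3 + 8) / 6 = 27/6 = 4.5

Step 2 — sample variances and covariances s[i,j] = (1/(n-1)) · Σ_k (x_{k,i} - mean_i) · (x_{k,j} - mean_j), with n-1 = 5:
  s[X_1,X_1] = ((2)·(2) + (2)·(2) + (-1)·(-1) + (-3)·(-3) + (2)·(2) + (-2)·(-2)) / 5 = 26/5 = 5.2
  s[X_1,X_2] = ((2)·(-2.5) + (2)·(-3.5) + (-1)·(0.5) + (-3)·(3.5) + (2)·(-1.5) + (-2)·(3.5)) / 5 = -33/5 = -6.6
  s[X_2,X_2] = ((-2.5)·(-2.5) + (-3.5)·(-3.5) + (0.5)·(0.5) + (3.5)·(3.5) + (-1.5)·(-1.5) + (3.5)·(3.5)) / 5 = 45.5/5 = 9.1
  Sample standard deviations s_i = √(s[i,i]):
  s(X_1) = √(5.2) = 2.2804
  s(X_2) = √(9.1) = 3.0166

Step 3 — r_{ij} = s_{ij} / (s_i · s_j):
  r[X_1,X_1] = 1 (diagonal).
  r[X_1,X_2] = -6.6 / (2.2804 · 3.0166) = -6.6 / 6.879 = -0.9594
  r[X_2,X_2] = 1 (diagonal).

R is symmetric with unit diagonal. Assembling:

R = [[1, -0.9594],
 [-0.9594, 1]]


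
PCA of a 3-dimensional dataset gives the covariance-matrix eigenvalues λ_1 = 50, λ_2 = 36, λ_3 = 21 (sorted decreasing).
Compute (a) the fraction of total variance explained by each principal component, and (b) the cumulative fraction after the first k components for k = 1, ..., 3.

Step 1 — total variance = trace(Sigma) = Σ λ_i = 50 + 36 + 21 = 107.

Step 2 — fraction explained by component i = λ_i / Σ λ:
  PC1: 50/107 = 0.4673
  PC2: 36/107 = 0.3364
  PC3: 21/107 = 0.1963

Step 3 — cumulative fraction after k components = (λ_1 + ... + λ_k) / Σ λ:
  k = 1: 50/107 = 0.4673
  k = 2: (50 + 36)/107 = 86/107 = 0.8037
  k = 3: (50 + 36 + 21)/107 = 107/107 = 1

Summary (fraction, with percent):

explained: PC1 0.4673 (46.73%), PC2 0.3364 (33.64%), PC3 0.1963 (19.63%);  cumulative: 0.4673, 0.8037, 1
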